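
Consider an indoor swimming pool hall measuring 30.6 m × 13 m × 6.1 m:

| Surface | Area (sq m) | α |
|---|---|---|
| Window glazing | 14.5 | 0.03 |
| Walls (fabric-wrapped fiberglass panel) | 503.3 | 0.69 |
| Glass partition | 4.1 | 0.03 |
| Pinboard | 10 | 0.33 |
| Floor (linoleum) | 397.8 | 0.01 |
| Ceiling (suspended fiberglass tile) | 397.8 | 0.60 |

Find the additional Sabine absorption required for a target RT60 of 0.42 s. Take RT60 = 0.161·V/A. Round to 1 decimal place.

336.4 sabins

A₁ = Σ Sᵢαᵢ = 14.5×0.03 + 503.3×0.69 + 4.1×0.03 + 10×0.33 + 397.8×0.01 + 397.8×0.60 = 593.793 sabins.
Target A₂ = 0.161·2426.58/0.42 = 930.189 sabins (V = 2426.58 m³).
ΔA = A₂ − A₁ = 930.189 − 593.793 = 336.4 sabins.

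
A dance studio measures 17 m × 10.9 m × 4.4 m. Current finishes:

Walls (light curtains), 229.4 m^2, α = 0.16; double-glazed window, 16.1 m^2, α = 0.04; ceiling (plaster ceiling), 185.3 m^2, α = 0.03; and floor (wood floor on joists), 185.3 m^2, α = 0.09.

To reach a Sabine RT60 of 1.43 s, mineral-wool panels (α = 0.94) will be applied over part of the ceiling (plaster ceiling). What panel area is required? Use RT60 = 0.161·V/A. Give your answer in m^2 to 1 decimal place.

A₁ = Σ Sᵢαᵢ = 229.4×0.16 + 16.1×0.04 + 185.3×0.03 + 185.3×0.09 = 59.584 sabins.
V = 815.32 m³. Target absorption A₂ = 0.161 × 815.32 / 1.43 = 91.795 sabins.
Absorption to add: 91.795 − 59.584 = 32.211 sabins.
Each m^2 of panel replacing the ceiling (plaster ceiling) adds (0.94 − 0.03) = 0.91 sabins.
Area = ΔA/Δα = 32.211/0.91 = 35.4 m^2.

35.4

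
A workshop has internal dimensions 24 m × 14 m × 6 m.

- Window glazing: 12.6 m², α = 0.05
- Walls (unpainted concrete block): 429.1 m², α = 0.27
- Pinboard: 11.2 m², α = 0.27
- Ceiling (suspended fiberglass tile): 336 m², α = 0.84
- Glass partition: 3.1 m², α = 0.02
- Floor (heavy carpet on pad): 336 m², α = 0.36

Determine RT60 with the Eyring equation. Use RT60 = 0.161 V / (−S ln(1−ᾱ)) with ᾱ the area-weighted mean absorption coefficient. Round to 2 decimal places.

Total surface area S = 12.6 + 429.1 + 11.2 + 336 + 3.1 + 336 = 1128.0 m².
Absorption A = 12.6·0.05 + 429.1·0.27 + 11.2·0.27 + 336·0.84 + 3.1·0.02 + 336·0.36 = 522.773 sabins.
Mean coefficient ᾱ = A/S = 0.4635.
−S·ln(1−ᾱ) = −1128.0 × ln(1 − 0.4635) = 702.393.
V = 24 × 14 × 6 = 2016 m³.
RT60 = 0.161 × 2016 / 702.393 = 0.46 s.

0.46 s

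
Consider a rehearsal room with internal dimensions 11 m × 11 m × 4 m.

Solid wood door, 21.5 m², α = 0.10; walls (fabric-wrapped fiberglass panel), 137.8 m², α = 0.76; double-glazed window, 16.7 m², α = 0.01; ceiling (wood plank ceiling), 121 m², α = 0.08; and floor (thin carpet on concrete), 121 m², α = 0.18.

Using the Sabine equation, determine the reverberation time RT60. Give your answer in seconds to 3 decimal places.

0.563 sec

Summing Sᵢαᵢ: 2.150 + 104.728 + 0.167 + 9.680 + 21.780 → A = 138.505 sabins.
Room volume: 484 m³.
T = 0.161 V/A = 0.161·484/138.505 = 0.563 s.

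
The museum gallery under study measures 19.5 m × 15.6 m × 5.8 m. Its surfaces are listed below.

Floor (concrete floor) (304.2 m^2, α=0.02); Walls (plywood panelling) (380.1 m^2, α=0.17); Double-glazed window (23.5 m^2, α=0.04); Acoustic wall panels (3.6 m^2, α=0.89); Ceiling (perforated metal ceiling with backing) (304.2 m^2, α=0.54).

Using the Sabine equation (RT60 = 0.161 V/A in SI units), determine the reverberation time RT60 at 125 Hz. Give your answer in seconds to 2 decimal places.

1.19 sec

A = Σ Sᵢαᵢ = 304.2*0.02 + 380.1*0.17 + 23.5*0.04 + 3.6*0.89 + 304.2*0.54 = 239.113 sabins.
Volume V = 19.5 × 15.6 × 5.8 = 1764.36 m³.
RT60 = 0.161 · V / A = 0.161 × 1764.36 / 239.113 = 1.19 s.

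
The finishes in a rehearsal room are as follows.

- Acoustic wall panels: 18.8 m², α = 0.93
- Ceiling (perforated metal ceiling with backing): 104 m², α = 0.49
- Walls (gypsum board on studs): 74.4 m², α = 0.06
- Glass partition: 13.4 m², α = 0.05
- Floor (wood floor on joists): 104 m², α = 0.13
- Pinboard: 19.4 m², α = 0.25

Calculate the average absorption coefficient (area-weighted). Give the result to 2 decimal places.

0.28

S = Σ Sᵢ = 18.8 + 104 + 74.4 + 13.4 + 104 + 19.4 = 334.0 m².
Weighted sum Σ Sα = 91.948.
ᾱ = 91.948 / 334.0 = 0.28.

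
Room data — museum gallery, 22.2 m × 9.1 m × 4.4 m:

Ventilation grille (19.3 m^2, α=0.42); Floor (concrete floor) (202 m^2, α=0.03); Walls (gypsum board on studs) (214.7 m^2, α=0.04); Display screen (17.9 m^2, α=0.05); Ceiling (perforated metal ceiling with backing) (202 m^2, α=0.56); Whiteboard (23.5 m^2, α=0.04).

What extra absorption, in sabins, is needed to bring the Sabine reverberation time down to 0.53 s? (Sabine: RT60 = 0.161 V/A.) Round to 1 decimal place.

Total absorption A₁ = 19.3·0.42 + 202·0.03 + 214.7·0.04 + 17.9·0.05 + 202·0.56 + 23.5·0.04
  = 8.106 + 6.060 + 8.588 + 0.895 + 113.120 + 0.940 = 137.709 m^2 sabins.
Target A₂ = 0.161·888.888/0.53 = 270.021 sabins (V = 888.888 m³).
Additional absorption ΔA = 270.021 − 137.709 = 132.3 sabins.

132.3 sabins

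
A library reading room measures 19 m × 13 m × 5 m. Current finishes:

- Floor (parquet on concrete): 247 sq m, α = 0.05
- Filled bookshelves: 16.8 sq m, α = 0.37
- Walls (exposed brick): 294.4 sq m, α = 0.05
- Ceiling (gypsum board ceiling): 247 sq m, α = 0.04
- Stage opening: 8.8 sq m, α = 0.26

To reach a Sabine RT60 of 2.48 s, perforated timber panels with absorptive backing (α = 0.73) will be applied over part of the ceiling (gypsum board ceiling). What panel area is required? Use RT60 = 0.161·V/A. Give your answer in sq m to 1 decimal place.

50.3

Equivalent absorption area: A₁ = 247×0.05 + 16.8×0.37 + 294.4×0.05 + 247×0.04 + 8.8×0.26 = 45.454 sq m.
Required A₂ = 0.161·1235/2.48 = 80.175 sabins.
Absorption to add: 80.175 − 45.454 = 34.721 sabins.
Net gain per sq m: Δα = 0.73 − 0.04 = 0.69.
Area = ΔA/Δα = 34.721/0.69 = 50.3 sq m.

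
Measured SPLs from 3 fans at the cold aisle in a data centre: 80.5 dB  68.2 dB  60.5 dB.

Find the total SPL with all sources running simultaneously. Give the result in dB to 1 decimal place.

Converting to relative power and adding: 10^(80.5/10) + 10^(68.2/10) + 10^(60.5/10) = 1.199e+08.
Back to dB: 10·log₁₀ Σ = 80.8 dB.

80.8 dB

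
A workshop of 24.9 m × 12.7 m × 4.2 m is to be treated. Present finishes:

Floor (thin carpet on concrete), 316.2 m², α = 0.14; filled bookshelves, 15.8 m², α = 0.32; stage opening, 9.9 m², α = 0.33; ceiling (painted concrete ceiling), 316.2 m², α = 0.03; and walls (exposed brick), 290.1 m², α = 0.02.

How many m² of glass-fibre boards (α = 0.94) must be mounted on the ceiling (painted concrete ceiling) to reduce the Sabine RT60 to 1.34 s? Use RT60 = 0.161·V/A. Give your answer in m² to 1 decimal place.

Total absorption A₁ = 316.2×0.14 + 15.8×0.32 + 9.9×0.33 + 316.2×0.03 + 290.1×0.02
  = 44.268 + 5.056 + 3.267 + 9.486 + 5.802 = 67.879 m² sabins.
Required A₂ = 0.161·1328.166/1.34 = 159.578 sabins.
Absorption to add: 159.578 − 67.879 = 91.699 sabins.
Each m² of panel replacing the ceiling (painted concrete ceiling) adds (0.94 − 0.03) = 0.91 sabins.
Panel area = 91.699 / 0.91 = 100.8 m².

100.8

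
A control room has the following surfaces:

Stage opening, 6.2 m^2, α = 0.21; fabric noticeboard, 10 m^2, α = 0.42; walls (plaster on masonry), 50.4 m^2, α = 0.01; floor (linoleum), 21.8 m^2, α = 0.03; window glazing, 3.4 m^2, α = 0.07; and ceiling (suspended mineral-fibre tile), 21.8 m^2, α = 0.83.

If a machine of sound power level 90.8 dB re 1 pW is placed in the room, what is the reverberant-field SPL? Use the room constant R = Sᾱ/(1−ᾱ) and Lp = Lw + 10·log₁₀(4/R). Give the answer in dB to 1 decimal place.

81.8 dB

Σ(Sᵢαᵢ) = 6.2·0.21 + 10·0.42 + 50.4·0.01 + 21.8·0.03 + 3.4·0.07 + 21.8·0.83 = 24.992; total area S = 113.6 m^2.
ᾱ = 0.2200, so room constant R = A/(1−ᾱ) = 32.041 m^2.
Lp = 90.8 + 10·log₁₀(4/32.041) = 90.8 + (-9.04) = 81.8 dB.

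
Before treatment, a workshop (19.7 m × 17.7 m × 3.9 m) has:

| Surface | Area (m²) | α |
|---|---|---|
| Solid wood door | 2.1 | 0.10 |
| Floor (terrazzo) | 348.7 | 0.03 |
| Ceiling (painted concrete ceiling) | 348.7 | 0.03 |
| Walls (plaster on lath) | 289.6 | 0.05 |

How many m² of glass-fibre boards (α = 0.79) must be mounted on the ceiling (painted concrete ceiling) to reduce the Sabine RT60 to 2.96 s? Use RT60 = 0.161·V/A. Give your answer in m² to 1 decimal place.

Equivalent absorption area: A₁ = 2.1*0.10 + 348.7*0.03 + 348.7*0.03 + 289.6*0.05 = 35.612 m².
V = 1359.891 m³. Target absorption A₂ = 0.161 × 1359.891 / 2.96 = 73.967 sabins.
ΔA needed = 73.967 − 35.612 = 38.355 sabins.
Each m² of panel replacing the ceiling (painted concrete ceiling) adds (0.79 − 0.03) = 0.76 sabins.
Panel area = 38.355 / 0.76 = 50.5 m².

50.5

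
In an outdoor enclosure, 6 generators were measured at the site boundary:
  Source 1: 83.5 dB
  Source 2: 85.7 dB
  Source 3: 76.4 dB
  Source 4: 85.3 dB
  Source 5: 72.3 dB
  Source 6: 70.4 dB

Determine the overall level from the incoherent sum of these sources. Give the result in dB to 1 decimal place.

90.0 dB

Σ 10^(Lᵢ/10) = 1.006e+09.
L_total = 10·log₁₀(1.006e+09) = 90.0 dB.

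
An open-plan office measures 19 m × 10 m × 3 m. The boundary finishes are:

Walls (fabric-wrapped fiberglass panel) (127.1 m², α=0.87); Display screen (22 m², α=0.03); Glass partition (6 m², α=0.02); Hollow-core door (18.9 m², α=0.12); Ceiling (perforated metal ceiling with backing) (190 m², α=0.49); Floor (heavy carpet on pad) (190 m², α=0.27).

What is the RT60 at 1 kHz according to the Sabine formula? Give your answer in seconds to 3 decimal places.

0.356 seconds

Equivalent absorption area: A = 127.1·0.87 + 22·0.03 + 6·0.02 + 18.9·0.12 + 190·0.49 + 190·0.27 = 258.025 m².
Room volume: 570 m³.
T = 0.161 V/A = 0.161·570/258.025 = 0.356 s.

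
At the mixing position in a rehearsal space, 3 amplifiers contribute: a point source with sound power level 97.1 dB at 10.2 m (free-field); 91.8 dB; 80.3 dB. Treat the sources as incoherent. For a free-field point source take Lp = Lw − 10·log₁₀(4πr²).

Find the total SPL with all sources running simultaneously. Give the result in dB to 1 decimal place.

92.1 dB

Source at 10.2 m: Lp = 97.1 − 10·log₁₀(4π·10.2²) = 97.1 − 10·log₁₀(1307.405) = 65.9 dB.
Sum in the linear (power) domain: Σ 10^(Lᵢ/10) = 10^(65.9/10) + 10^(91.8/10) + 10^(80.3/10) = 1.625e+09.
Back to dB: 10·log₁₀ Σ = 92.1 dB.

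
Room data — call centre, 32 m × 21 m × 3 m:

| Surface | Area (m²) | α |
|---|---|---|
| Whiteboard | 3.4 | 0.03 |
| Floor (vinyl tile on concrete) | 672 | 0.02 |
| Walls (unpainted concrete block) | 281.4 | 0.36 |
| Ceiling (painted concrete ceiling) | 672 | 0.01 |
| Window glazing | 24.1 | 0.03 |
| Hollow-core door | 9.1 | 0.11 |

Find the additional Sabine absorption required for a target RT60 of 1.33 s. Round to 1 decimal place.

A₁ = Σ Sᵢαᵢ = 3.4·0.03 + 672·0.02 + 281.4·0.36 + 672·0.01 + 24.1·0.03 + 9.1·0.11 = 123.290 sabins.
V = 2016 m³. Required absorption A₂ = 0.161 × 2016 / 1.33 = 244.042 sabins.
Shortfall: 244.042 − 123.290 = 120.8 sabins.

120.8 sabins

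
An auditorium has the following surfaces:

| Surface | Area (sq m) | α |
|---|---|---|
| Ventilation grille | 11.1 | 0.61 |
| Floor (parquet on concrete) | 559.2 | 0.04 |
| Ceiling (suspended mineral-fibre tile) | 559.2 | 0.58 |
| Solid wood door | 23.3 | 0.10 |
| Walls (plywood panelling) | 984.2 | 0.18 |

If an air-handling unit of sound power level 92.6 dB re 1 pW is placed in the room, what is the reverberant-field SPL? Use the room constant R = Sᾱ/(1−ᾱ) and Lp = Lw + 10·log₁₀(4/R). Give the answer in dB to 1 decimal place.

70.1 dB

A = 532.961 sabins; S = 2137.0 sq m.
ᾱ = 0.2494, so room constant R = A/(1−ᾱ) = 710.047 sq m.
Lp = 92.6 + 10·log₁₀(4/710.047) = 92.6 + (-22.49) = 70.1 dB.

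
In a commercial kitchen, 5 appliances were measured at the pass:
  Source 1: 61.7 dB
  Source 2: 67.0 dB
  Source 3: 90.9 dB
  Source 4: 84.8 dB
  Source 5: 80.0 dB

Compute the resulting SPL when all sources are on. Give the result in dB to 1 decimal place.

92.1 dB

Converting to relative power and adding: 10^(61.7/10) + 10^(67.0/10) + 10^(90.9/10) + 10^(84.8/10) + 10^(80.0/10) = 1.639e+09.
Combined level = 10 log₁₀(1.639e+09) = 92.1 dB.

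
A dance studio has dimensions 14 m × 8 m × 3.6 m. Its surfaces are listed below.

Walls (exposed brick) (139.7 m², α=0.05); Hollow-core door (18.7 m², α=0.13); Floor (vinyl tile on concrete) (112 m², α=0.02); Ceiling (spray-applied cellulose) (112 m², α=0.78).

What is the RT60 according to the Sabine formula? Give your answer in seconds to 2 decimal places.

Equivalent absorption area: A = 139.7·0.05 + 18.7·0.13 + 112·0.02 + 112·0.78 = 99.016 m².
V = 14·8·3.6 = 403.2 m³.
T = 0.161 V/A = 0.161·403.2/99.016 = 0.66 s.

0.66 seconds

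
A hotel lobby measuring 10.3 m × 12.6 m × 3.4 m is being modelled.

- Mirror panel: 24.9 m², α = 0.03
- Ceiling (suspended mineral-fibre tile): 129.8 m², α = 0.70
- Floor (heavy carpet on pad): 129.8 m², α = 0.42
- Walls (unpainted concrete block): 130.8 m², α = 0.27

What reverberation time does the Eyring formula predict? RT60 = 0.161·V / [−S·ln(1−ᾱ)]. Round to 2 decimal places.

Total surface area S = 24.9 + 129.8 + 129.8 + 130.8 = 415.3 m².
Σ(Sᵢαᵢ) = 24.9×0.03 + 129.8×0.70 + 129.8×0.42 + 130.8×0.27 = 181.439.
ᾱ = 181.439 / 415.3 = 0.4369.
Eyring denominator: −S ln(1−ᾱ) = 238.506.
V = 10.3 × 12.6 × 3.4 = 441.252 m³.
T = 0.161·V/[−S·ln(1−ᾱ)] = 0.161·441.252/238.506 = 0.30 s.

0.30 s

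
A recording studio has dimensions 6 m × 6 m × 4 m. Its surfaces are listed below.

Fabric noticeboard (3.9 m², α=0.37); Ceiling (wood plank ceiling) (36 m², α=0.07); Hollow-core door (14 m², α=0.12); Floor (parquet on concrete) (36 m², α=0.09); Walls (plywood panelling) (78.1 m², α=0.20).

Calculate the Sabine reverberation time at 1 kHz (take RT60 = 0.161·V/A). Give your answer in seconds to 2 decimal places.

Equivalent absorption area: A = 3.9×0.37 + 36×0.07 + 14×0.12 + 36×0.09 + 78.1×0.20 = 24.503 m².
Room volume: 144 m³.
Sabine: RT60 = 0.161 × 144 / 24.503 = 0.95 s.

0.95 s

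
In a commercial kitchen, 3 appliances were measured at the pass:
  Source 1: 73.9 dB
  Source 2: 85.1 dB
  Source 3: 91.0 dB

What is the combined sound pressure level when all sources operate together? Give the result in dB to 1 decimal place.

92.1 dB

Converting to relative power and adding: 10^(73.9/10) + 10^(85.1/10) + 10^(91.0/10) = 1.607e+09.
Back to dB: 10·log₁₀ Σ = 92.1 dB.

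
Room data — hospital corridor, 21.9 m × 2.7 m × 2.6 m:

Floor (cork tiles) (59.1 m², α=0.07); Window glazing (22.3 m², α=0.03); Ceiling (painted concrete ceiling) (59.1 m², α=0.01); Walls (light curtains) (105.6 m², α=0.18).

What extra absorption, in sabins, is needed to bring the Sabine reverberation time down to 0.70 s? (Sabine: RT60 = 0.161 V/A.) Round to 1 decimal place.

A₁ = Σ Sᵢαᵢ = 59.1*0.07 + 22.3*0.03 + 59.1*0.01 + 105.6*0.18 = 24.405 sabins.
V = 153.738 m³. Required absorption A₂ = 0.161 × 153.738 / 0.70 = 35.360 sabins.
ΔA = A₂ − A₁ = 35.360 − 24.405 = 11.0 sabins.

11.0 sabins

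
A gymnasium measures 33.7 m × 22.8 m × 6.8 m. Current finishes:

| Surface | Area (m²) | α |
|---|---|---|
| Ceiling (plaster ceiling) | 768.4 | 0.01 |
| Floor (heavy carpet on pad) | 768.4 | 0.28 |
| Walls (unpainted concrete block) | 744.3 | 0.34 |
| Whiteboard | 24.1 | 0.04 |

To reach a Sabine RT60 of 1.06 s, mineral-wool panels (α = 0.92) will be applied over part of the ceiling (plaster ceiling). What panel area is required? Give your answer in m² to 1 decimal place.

348.0

A₁ = Σ Sᵢαᵢ = 768.4*0.01 + 768.4*0.28 + 744.3*0.34 + 24.1*0.04 = 476.862 sabins.
V = 5224.848 m³. Target absorption A₂ = 0.161 × 5224.848 / 1.06 = 793.585 sabins.
Absorption to add: 793.585 − 476.862 = 316.723 sabins.
Net gain per m²: Δα = 0.92 − 0.01 = 0.91.
Area = ΔA/Δα = 316.723/0.91 = 348.0 m².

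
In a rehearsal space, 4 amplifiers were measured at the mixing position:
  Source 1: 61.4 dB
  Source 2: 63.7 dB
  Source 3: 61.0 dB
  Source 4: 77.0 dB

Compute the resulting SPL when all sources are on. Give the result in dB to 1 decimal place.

77.4 dB

Σ 10^(Lᵢ/10) = 5.51e+07.
L_total = 10·log₁₀(5.51e+07) = 77.4 dB.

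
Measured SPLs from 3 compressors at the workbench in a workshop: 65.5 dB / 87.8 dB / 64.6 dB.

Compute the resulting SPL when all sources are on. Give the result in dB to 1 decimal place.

87.8 dB

Converting to relative power and adding: 10^(65.5/10) + 10^(87.8/10) + 10^(64.6/10) = 6.09e+08.
Back to dB: 10·log₁₀ Σ = 87.8 dB.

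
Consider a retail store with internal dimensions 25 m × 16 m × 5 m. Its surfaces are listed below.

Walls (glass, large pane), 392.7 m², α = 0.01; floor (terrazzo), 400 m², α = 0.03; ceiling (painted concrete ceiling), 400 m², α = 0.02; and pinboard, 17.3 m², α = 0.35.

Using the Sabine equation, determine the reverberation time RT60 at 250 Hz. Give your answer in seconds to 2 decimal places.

10.74 seconds

Total absorption A = 392.7*0.01 + 400*0.03 + 400*0.02 + 17.3*0.35
  = 3.927 + 12.000 + 8.000 + 6.055 = 29.982 m² sabins.
Volume V = 25 × 16 × 5 = 2000 m³.
RT60 = 0.161 · V / A = 0.161 × 2000 / 29.982 = 10.74 s.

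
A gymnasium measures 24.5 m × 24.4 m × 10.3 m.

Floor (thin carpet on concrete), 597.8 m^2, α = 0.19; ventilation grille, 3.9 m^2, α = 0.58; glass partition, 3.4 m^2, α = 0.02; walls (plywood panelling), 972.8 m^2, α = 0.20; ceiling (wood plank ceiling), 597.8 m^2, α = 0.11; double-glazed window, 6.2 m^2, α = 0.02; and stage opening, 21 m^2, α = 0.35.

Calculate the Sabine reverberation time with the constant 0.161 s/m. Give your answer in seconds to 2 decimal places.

Summing Sᵢαᵢ: 113.582 + 2.262 + 0.068 + 194.560 + 65.758 + 0.124 + 7.350 → A = 383.704 sabins.
Volume V = 24.5 × 24.4 × 10.3 = 6157.34 m³.
RT60 = 0.161 · V / A = 0.161 × 6157.34 / 383.704 = 2.58 s.

2.58 seconds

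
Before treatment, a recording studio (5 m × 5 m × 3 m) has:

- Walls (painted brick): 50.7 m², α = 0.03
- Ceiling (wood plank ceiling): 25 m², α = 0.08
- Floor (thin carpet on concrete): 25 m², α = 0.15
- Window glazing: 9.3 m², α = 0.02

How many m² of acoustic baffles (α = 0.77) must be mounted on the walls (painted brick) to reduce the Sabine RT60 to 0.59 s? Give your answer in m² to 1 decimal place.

17.6

Equivalent absorption area: A₁ = 50.7×0.03 + 25×0.08 + 25×0.15 + 9.3×0.02 = 7.457 m².
V = 75 m³. Target absorption A₂ = 0.161 × 75 / 0.59 = 20.466 sabins.
Absorption to add: 20.466 − 7.457 = 13.009 sabins.
Net gain per m²: Δα = 0.77 − 0.03 = 0.74.
Area = ΔA/Δα = 13.009/0.74 = 17.6 m².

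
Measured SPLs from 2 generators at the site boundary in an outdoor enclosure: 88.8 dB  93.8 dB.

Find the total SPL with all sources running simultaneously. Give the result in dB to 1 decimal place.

Sum in the linear (power) domain: Σ 10^(Lᵢ/10) = 10^(88.8/10) + 10^(93.8/10) = 3.157e+09.
Back to dB: 10·log₁₀ Σ = 95.0 dB.

95.0 dB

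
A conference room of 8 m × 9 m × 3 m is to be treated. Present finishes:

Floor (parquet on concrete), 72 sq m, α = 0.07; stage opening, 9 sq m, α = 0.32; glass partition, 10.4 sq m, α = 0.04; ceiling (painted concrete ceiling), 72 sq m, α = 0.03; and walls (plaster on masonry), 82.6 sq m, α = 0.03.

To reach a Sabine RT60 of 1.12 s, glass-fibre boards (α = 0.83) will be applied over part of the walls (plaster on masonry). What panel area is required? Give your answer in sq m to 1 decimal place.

22.6

Equivalent absorption area: A₁ = 72*0.07 + 9*0.32 + 10.4*0.04 + 72*0.03 + 82.6*0.03 = 12.974 sq m.
Required A₂ = 0.161·216/1.12 = 31.050 sabins.
Absorption to add: 31.050 − 12.974 = 18.076 sabins.
Net gain per sq m: Δα = 0.83 − 0.03 = 0.80.
Panel area = 18.076 / 0.80 = 22.6 sq m.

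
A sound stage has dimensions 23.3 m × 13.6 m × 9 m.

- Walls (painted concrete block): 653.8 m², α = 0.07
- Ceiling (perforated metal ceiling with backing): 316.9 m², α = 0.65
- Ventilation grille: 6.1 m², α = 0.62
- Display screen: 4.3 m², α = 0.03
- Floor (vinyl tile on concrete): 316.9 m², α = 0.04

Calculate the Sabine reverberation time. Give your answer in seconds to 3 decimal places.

Total absorption A = 653.8*0.07 + 316.9*0.65 + 6.1*0.62 + 4.3*0.03 + 316.9*0.04
  = 45.766 + 205.985 + 3.782 + 0.129 + 12.676 = 268.338 m² sabins.
V = 23.3·13.6·9 = 2851.92 m³.
RT60 = 0.161 · V / A = 0.161 × 2851.92 / 268.338 = 1.711 s.

1.711 sec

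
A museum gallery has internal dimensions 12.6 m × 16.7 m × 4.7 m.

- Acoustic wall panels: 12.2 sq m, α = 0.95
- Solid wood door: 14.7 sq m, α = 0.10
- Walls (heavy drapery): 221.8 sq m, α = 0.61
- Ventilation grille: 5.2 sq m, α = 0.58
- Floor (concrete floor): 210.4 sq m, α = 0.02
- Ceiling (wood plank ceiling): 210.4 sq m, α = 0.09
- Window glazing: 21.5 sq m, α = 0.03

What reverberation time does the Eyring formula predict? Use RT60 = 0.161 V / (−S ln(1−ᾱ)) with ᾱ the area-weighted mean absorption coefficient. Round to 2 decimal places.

0.79 seconds

Total surface area S = 12.2 + 14.7 + 221.8 + 5.2 + 210.4 + 210.4 + 21.5 = 696.2 sq m.
Σ(Sᵢαᵢ) = 12.2·0.95 + 14.7·0.10 + 221.8·0.61 + 5.2·0.58 + 210.4·0.02 + 210.4·0.09 + 21.5·0.03 = 175.163.
ᾱ = 175.163 / 696.2 = 0.2516.
Eyring denominator: −S ln(1−ᾱ) = 201.771.
V = 12.6 × 16.7 × 4.7 = 988.974 m³.
T = 0.161·V/[−S·ln(1−ᾱ)] = 0.161·988.974/201.771 = 0.79 s.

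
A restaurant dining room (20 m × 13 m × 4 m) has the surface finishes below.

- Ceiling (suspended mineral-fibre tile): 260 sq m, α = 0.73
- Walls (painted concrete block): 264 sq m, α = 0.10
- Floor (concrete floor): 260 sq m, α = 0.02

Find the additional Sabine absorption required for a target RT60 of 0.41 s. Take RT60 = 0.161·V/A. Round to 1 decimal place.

187.0 sabins

Equivalent absorption area: A₁ = 260·0.73 + 264·0.10 + 260·0.02 = 221.400 sq m.
For T = 0.41 s, need A₂ = 0.161·V/T = 0.161·1040/0.41 = 408.390 sabins.
Additional absorption ΔA = 408.390 − 221.400 = 187.0 sabins.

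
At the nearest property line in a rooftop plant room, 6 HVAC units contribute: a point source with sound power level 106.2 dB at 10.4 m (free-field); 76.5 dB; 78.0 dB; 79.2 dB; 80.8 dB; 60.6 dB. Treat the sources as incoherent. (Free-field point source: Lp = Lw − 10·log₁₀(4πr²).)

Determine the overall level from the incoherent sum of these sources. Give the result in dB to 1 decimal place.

Source at 10.4 m: Lp = 106.2 − 10·log₁₀(4π·10.4²) = 106.2 − 10·log₁₀(1359.179) = 74.9 dB.
Σ 10^(Lᵢ/10) = 3.432e+08.
Combined level = 10 log₁₀(3.432e+08) = 85.4 dB.

85.4 dB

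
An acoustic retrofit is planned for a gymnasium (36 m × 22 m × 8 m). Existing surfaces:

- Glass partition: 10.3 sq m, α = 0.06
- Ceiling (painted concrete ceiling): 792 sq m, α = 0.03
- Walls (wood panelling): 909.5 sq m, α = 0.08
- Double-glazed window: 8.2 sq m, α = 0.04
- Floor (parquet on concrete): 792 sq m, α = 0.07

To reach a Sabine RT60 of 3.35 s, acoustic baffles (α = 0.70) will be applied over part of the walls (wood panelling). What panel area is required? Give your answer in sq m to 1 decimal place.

244.5

Total absorption A₁ = 10.3×0.06 + 792×0.03 + 909.5×0.08 + 8.2×0.04 + 792×0.07
  = 0.618 + 23.760 + 72.760 + 0.328 + 55.440 = 152.906 sq m sabins.
V = 6336 m³. Target absorption A₂ = 0.161 × 6336 / 3.35 = 304.506 sabins.
ΔA needed = 304.506 − 152.906 = 151.600 sabins.
Net gain per sq m: Δα = 0.70 − 0.08 = 0.62.
Panel area = 151.600 / 0.62 = 244.5 sq m.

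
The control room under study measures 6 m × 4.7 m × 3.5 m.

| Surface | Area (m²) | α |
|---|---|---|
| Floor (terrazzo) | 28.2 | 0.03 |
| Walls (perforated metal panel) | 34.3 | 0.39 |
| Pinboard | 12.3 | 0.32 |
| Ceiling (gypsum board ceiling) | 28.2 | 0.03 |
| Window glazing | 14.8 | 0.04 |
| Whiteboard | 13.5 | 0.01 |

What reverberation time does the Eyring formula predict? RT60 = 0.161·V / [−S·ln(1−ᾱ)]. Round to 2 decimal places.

Total surface area S = 28.2 + 34.3 + 12.3 + 28.2 + 14.8 + 13.5 = 131.3 m².
Σ(Sᵢαᵢ) = 28.2×0.03 + 34.3×0.39 + 12.3×0.32 + 28.2×0.03 + 14.8×0.04 + 13.5×0.01 = 19.732.
Mean coefficient ᾱ = A/S = 0.1503.
Eyring denominator: −S ln(1−ᾱ) = 21.385.
V = 6 × 4.7 × 3.5 = 98.7 m³.
RT60 = 0.161 × 98.7 / 21.385 = 0.74 s.

0.74 sec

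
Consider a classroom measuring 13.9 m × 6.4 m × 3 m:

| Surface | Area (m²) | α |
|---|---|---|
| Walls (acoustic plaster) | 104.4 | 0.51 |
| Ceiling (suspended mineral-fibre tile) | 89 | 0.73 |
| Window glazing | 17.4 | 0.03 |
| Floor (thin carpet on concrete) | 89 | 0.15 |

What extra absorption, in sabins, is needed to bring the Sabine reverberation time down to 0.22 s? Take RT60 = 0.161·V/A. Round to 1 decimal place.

A₁ = Σ Sᵢαᵢ = 104.4·0.51 + 89·0.73 + 17.4·0.03 + 89·0.15 = 132.086 sabins.
For T = 0.22 s, need A₂ = 0.161·V/T = 0.161·266.88/0.22 = 195.308 sabins.
Shortfall: 195.308 − 132.086 = 63.2 sabins.

63.2 sabins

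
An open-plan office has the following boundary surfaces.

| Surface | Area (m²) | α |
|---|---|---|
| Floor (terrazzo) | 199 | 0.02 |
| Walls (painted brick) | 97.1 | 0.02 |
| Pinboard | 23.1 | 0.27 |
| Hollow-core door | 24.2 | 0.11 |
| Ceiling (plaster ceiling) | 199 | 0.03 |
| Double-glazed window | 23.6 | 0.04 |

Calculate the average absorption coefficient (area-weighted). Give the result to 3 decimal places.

0.038

S = Σ Sᵢ = 199 + 97.1 + 23.1 + 24.2 + 199 + 23.6 = 566.0 m².
Weighted sum Σ Sα = 21.735.
ᾱ = 21.735 / 566.0 = 0.038.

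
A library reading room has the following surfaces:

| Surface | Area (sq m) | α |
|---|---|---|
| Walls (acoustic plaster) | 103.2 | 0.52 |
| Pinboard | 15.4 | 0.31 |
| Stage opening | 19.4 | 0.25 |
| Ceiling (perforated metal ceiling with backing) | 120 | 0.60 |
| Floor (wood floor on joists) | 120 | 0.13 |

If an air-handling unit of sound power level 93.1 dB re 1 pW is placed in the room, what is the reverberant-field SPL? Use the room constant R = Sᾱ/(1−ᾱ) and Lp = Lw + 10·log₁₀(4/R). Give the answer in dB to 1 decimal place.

Σ(Sᵢαᵢ) = 103.2×0.52 + 15.4×0.31 + 19.4×0.25 + 120×0.60 + 120×0.13 = 150.888; total area S = 378.0 sq m.
ᾱ = 150.888/378.0 = 0.3992; R = Sᾱ/(1−ᾱ) = 150.888/(1−0.3992) = 251.145 sq m.
Lp = Lw + 10 log₁₀(4/R) = 93.1 -17.98 = 75.1 dB.

75.1 dB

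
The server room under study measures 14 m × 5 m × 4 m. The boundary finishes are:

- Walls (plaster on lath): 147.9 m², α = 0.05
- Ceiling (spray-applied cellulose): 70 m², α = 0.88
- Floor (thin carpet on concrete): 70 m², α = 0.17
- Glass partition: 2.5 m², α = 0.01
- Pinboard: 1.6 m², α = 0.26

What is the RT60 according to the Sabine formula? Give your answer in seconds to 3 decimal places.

Total absorption A = 147.9×0.05 + 70×0.88 + 70×0.17 + 2.5×0.01 + 1.6×0.26
  = 7.395 + 61.600 + 11.900 + 0.025 + 0.416 = 81.336 m² sabins.
Room volume: 280 m³.
Sabine: RT60 = 0.161 × 280 / 81.336 = 0.554 s.

0.554 seconds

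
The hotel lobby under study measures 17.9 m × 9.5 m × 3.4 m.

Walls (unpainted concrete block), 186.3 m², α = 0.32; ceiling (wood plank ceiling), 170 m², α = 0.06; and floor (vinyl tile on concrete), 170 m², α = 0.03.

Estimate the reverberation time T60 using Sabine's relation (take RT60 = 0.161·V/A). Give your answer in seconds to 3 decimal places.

1.243 s

Summing Sᵢαᵢ: 59.616 + 10.200 + 5.100 → A = 74.916 sabins.
Volume V = 17.9 × 9.5 × 3.4 = 578.17 m³.
T = 0.161 V/A = 0.161·578.17/74.916 = 1.243 s.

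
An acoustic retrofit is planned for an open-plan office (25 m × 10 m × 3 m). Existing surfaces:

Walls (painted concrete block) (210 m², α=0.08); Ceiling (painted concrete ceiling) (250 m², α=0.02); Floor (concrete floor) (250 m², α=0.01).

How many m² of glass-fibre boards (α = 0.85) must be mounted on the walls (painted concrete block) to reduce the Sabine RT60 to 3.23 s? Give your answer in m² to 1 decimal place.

Total absorption A₁ = 210×0.08 + 250×0.02 + 250×0.01
  = 16.800 + 5.000 + 2.500 = 24.300 m² sabins.
V = 750 m³. Target absorption A₂ = 0.161 × 750 / 3.23 = 37.384 sabins.
ΔA needed = 37.384 − 24.300 = 13.084 sabins.
Net gain per m²: Δα = 0.85 − 0.08 = 0.77.
Panel area = 13.084 / 0.77 = 17.0 m².

17.0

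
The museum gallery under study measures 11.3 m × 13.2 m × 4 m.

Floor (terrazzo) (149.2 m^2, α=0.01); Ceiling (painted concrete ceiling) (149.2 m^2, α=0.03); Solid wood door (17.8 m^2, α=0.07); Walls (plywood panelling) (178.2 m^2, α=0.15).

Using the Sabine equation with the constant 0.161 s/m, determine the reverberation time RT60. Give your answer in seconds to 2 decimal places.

2.83 seconds

A = Σ Sᵢαᵢ = 149.2×0.01 + 149.2×0.03 + 17.8×0.07 + 178.2×0.15 = 33.944 sabins.
Room volume: 596.64 m³.
Sabine: RT60 = 0.161 × 596.64 / 33.944 = 2.83 s.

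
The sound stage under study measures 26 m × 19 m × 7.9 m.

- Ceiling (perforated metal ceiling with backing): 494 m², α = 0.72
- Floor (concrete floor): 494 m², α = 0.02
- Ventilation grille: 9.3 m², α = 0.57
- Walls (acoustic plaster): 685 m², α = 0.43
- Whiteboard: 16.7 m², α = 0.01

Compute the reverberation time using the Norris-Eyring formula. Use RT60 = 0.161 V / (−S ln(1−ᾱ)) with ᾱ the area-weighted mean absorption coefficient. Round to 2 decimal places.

Total surface area S = 494 + 494 + 9.3 + 685 + 16.7 = 1699.0 m².
Σ(Sᵢαᵢ) = 494×0.72 + 494×0.02 + 9.3×0.57 + 685×0.43 + 16.7×0.01 = 665.578.
ᾱ = 665.578 / 1699.0 = 0.3917.
Eyring denominator: −S ln(1−ᾱ) = 844.551.
V = 26 × 19 × 7.9 = 3902.6 m³.
T = 0.161·V/[−S·ln(1−ᾱ)] = 0.161·3902.6/844.551 = 0.74 s.

0.74 s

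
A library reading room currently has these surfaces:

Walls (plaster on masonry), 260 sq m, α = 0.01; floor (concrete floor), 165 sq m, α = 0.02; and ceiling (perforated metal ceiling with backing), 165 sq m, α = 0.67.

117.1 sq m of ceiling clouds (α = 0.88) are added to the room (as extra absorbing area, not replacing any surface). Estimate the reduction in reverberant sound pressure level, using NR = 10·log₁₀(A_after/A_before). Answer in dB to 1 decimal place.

Summing Sᵢαᵢ: 2.600 + 3.300 + 110.550 → A_before = 116.450 sabins.
Added absorption = 117.1 × 0.88 = 103.048 sabins.
New total A_after = 219.498 sabins.
Reduction = 10 log₁₀(A_after/A_before) = 10 log₁₀(1.8849) = 2.8 dB.

2.8 dB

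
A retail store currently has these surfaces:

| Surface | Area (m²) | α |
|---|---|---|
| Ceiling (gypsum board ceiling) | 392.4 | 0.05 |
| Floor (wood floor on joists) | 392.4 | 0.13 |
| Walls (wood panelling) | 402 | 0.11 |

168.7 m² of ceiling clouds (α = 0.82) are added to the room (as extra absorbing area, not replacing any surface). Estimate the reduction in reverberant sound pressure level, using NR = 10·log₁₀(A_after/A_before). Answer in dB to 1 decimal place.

Total absorption A_before = 392.4×0.05 + 392.4×0.13 + 402×0.11
  = 19.620 + 51.012 + 44.220 = 114.852 m² sabins.
Added absorption = 168.7 × 0.82 = 138.334 sabins.
A_after = 114.852 + 138.334 = 253.186 sabins.
Reduction = 10 log₁₀(A_after/A_before) = 10 log₁₀(2.2045) = 3.4 dB.

3.4 dB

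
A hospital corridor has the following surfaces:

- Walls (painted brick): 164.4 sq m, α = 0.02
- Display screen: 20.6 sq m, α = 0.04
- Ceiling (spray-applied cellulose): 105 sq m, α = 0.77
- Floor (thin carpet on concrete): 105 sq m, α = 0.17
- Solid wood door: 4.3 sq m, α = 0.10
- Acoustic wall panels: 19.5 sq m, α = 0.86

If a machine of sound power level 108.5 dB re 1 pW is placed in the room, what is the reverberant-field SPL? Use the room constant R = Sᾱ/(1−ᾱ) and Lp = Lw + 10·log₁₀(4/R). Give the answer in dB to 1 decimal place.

Σ(Sᵢαᵢ) = 164.4·0.02 + 20.6·0.04 + 105·0.77 + 105·0.17 + 4.3·0.10 + 19.5·0.86 = 120.012; total area S = 418.8 sq m.
ᾱ = 120.012/418.8 = 0.2866; R = Sᾱ/(1−ᾱ) = 120.012/(1−0.2866) = 168.225 sq m.
Lp = Lw + 10 log₁₀(4/R) = 108.5 -16.24 = 92.3 dB.

92.3 dB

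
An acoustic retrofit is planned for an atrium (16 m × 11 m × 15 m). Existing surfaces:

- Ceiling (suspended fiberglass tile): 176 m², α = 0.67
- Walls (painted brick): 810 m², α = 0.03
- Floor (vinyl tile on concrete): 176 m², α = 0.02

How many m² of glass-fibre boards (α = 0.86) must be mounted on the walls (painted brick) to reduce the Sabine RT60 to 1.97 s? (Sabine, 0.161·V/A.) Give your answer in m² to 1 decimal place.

84.4

A₁ = Σ Sᵢαᵢ = 176×0.67 + 810×0.03 + 176×0.02 = 145.740 sabins.
V = 2640 m³. Target absorption A₂ = 0.161 × 2640 / 1.97 = 215.756 sabins.
ΔA needed = 215.756 − 145.740 = 70.016 sabins.
Net gain per m²: Δα = 0.86 − 0.03 = 0.83.
Area = ΔA/Δα = 70.016/0.83 = 84.4 m².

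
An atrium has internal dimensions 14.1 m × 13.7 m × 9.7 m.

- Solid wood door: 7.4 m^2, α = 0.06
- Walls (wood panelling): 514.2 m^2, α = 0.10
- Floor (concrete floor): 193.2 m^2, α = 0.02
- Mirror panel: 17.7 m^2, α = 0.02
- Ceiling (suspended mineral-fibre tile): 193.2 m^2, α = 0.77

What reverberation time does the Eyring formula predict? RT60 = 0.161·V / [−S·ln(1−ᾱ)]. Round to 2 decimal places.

S = Σ Sᵢ = 925.7 m^2.
Absorption A = 7.4×0.06 + 514.2×0.10 + 193.2×0.02 + 17.7×0.02 + 193.2×0.77 = 204.846 sabins.
ᾱ = 204.846 / 925.7 = 0.2213.
−S·ln(1−ᾱ) = −925.7 × ln(1 − 0.2213) = 231.545.
V = 14.1 × 13.7 × 9.7 = 1873.749 m³.
RT60 = 0.161 × 1873.749 / 231.545 = 1.30 s.

1.30 s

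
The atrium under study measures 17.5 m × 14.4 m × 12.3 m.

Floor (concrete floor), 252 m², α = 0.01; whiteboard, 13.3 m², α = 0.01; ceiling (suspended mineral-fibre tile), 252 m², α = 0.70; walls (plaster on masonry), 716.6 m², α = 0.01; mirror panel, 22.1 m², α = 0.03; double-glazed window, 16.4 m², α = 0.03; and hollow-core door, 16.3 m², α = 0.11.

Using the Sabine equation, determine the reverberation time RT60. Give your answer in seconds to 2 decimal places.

Summing Sᵢαᵢ: 2.520 + 0.133 + 176.400 + 7.166 + 0.663 + 0.492 + 1.793 → A = 189.167 sabins.
Room volume: 3099.6 m³.
Sabine: RT60 = 0.161 × 3099.6 / 189.167 = 2.64 s.

2.64 seconds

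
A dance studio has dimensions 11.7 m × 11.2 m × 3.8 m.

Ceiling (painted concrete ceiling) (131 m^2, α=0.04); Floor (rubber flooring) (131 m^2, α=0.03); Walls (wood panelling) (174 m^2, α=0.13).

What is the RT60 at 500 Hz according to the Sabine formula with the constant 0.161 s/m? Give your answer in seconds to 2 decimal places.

2.52 s

Equivalent absorption area: A = 131*0.04 + 131*0.03 + 174*0.13 = 31.790 m^2.
Volume V = 11.7 × 11.2 × 3.8 = 497.952 m³.
T = 0.161 V/A = 0.161·497.952/31.790 = 2.52 s.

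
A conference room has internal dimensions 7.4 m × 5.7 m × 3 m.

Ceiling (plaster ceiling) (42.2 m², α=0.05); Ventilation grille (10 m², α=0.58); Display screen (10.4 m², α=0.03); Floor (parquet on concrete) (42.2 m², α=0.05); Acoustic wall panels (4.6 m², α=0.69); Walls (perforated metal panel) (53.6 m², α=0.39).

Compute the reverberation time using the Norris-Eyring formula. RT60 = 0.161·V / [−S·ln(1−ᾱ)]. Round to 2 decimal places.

Total surface area S = 42.2 + 10 + 10.4 + 42.2 + 4.6 + 53.6 = 163.0 m².
Absorption A = 42.2×0.05 + 10×0.58 + 10.4×0.03 + 42.2×0.05 + 4.6×0.69 + 53.6×0.39 = 34.410 sabins.
Mean coefficient ᾱ = A/S = 0.2111.
−S·ln(1−ᾱ) = −163.0 × ln(1 − 0.2111) = 38.650.
V = 7.4 × 5.7 × 3 = 126.54 m³.
RT60 = 0.161 × 126.54 / 38.650 = 0.53 s.

0.53 sec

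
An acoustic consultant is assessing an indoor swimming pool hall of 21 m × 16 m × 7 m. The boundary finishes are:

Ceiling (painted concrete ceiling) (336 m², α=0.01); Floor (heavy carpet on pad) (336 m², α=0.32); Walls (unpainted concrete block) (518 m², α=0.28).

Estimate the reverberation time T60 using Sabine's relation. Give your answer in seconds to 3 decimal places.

Equivalent absorption area: A = 336·0.01 + 336·0.32 + 518·0.28 = 255.920 m².
V = 21·16·7 = 2352 m³.
RT60 = 0.161 · V / A = 0.161 × 2352 / 255.920 = 1.480 s.

1.480 seconds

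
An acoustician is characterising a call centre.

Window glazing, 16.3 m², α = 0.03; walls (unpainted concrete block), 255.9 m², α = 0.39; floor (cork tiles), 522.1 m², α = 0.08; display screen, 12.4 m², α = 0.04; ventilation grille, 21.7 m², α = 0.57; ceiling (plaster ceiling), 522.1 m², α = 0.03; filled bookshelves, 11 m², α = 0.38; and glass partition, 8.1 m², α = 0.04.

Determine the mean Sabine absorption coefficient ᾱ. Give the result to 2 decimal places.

Total surface area S = 1369.6 m².
Weighted sum Σ Sα = 175.090.
ᾱ = A/S = 0.13.

0.13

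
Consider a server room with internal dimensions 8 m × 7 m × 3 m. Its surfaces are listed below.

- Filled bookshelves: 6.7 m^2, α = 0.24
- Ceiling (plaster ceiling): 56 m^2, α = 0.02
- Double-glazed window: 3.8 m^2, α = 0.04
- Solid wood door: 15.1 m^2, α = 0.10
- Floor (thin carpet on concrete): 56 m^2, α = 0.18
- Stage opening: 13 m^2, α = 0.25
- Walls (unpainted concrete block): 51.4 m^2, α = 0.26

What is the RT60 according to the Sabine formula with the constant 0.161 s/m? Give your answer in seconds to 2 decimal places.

Equivalent absorption area: A = 6.7*0.24 + 56*0.02 + 3.8*0.04 + 15.1*0.10 + 56*0.18 + 13*0.25 + 51.4*0.26 = 31.084 m^2.
Volume V = 8 × 7 × 3 = 168 m³.
RT60 = 0.161 · V / A = 0.161 × 168 / 31.084 = 0.87 s.

0.87 seconds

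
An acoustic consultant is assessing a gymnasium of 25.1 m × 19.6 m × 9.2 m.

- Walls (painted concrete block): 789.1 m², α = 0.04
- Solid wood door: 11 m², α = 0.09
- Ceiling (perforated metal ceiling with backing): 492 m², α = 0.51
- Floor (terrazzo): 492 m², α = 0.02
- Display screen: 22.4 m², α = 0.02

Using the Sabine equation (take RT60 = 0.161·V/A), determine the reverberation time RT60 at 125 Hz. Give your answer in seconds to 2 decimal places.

Total absorption A = 789.1×0.04 + 11×0.09 + 492×0.51 + 492×0.02 + 22.4×0.02
  = 31.564 + 0.990 + 250.920 + 9.840 + 0.448 = 293.762 m² sabins.
V = 25.1·19.6·9.2 = 4526.032 m³.
RT60 = 0.161 · V / A = 0.161 × 4526.032 / 293.762 = 2.48 s.

2.48 s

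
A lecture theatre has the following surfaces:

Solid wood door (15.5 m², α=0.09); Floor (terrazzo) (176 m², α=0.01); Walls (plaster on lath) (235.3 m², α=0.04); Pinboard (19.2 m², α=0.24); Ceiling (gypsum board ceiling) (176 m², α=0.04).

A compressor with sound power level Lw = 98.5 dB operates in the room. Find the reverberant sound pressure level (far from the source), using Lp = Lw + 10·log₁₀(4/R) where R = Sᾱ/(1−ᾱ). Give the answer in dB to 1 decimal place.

Σ(Sᵢαᵢ) = 15.5×0.09 + 176×0.01 + 235.3×0.04 + 19.2×0.24 + 176×0.04 = 24.215; total area S = 622.0 m².
ᾱ = 24.215/622.0 = 0.0389; R = Sᾱ/(1−ᾱ) = 24.215/(1−0.0389) = 25.195 m².
Lp = Lw + 10 log₁₀(4/R) = 98.5 -7.99 = 90.5 dB.

90.5 dB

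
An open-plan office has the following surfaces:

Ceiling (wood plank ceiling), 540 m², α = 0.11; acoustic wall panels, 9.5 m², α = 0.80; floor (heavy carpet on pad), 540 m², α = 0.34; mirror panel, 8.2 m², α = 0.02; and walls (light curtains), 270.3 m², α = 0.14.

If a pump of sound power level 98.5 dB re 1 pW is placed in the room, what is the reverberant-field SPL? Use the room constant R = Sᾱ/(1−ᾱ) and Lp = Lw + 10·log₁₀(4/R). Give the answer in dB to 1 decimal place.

78.9 dB

Σ(Sᵢαᵢ) = 540×0.11 + 9.5×0.80 + 540×0.34 + 8.2×0.02 + 270.3×0.14 = 288.606; total area S = 1368.0 m².
ᾱ = 288.606/1368.0 = 0.2110; R = Sᾱ/(1−ᾱ) = 288.606/(1−0.2110) = 365.787 m².
Lp = 98.5 + 10·log₁₀(4/365.787) = 98.5 + (-19.61) = 78.9 dB.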